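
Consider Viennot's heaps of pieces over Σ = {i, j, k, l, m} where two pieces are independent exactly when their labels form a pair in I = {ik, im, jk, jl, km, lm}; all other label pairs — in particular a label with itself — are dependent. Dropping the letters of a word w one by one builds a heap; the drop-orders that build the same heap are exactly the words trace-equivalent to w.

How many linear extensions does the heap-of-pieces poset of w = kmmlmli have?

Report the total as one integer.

0(k) covers ∅
1(m) covers ∅
2(m) covers 1:m
3(l) covers 0:k
4(m) covers 2:m
5(l) covers 3:l
6(i) covers 5:l
floor of heap: 0:k, 1:m
completions by unplaced set U, small U first (add the entries for U minus each lowest piece of U):
  |U|=1: {4}:1  {6}:1
  |U|=2: {2,4}:1  {4,6}:2  {5,6}:1
  |U|=3: {1,2,4}:1  {2,4,6}:3  {3,5,6}:1  {4,5,6}:3
  |U|=4: {0,3,5,6}:1  {1,2,4,6}:4  {2,4,5,6}:6  {3,4,5,6}:4
  |U|=5: {0,3,4,5,6}:5  {1,2,4,5,6}:10  {2,3,4,5,6}:10
  start at 0(k): 20
  start at 1(m): 15
sum over floor = 35

35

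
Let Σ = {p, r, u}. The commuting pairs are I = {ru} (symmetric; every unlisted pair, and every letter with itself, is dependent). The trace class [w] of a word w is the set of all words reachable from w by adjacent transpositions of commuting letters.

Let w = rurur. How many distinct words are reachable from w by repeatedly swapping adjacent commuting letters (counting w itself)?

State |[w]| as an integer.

drop 0:r onto floor
drop 1:u onto floor
drop 2:r onto {0:r}
drop 3:u onto {1:u}
drop 4:r onto {2:r}
ground layer = {0:r, 1:u}
drop-orders for the pieces not yet dropped (sum over which currently-grounded one goes next):
  1 to go: {3} 1  {4} 1
  2 to go: {1,3} 1  {2,4} 1  {3,4} 2
  3 to go: {0,2,4} 1  {1,3,4} 3  {2,3,4} 3
  if 0:r drops first: 6 orders
  if 1:u drops first: 4 orders
heap linearizations: 10

10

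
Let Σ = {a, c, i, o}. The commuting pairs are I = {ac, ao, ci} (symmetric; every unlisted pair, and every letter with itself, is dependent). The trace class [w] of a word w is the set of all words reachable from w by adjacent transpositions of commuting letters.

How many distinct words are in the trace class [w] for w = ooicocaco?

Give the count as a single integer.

#0=o has no predecessor
#1=o depends on [0:o]
#2=i depends on [1:o]
#3=c depends on [1:o]
#4=o depends on [2:i, 3:c]
#5=c depends on [4:o]
#6=a depends on [2:i]
#7=c depends on [5:c]
#8=o depends on [7:c]
sources: [0:o]
N(rest) = Σ N(rest − s) over sources s of rest; N(one piece) = 1:
  size 1 → [6]=1  [8]=1
  size 2 → [6,8]=2  [7,8]=1
  size 3 → [5,7,8]=1  [6,7,8]=3
  size 4 → [4,5,7,8]=1  [5,6,7,8]=4
  size 5 → [3,4,5,7,8]=1  [4,5,6,7,8]=5
  size 6 → [2,4,5,6,7,8]=5  [3,4,5,6,7,8]=6
  size 7 → [2,3,4,5,6,7,8]=11
  first=0(o) contributes 11

11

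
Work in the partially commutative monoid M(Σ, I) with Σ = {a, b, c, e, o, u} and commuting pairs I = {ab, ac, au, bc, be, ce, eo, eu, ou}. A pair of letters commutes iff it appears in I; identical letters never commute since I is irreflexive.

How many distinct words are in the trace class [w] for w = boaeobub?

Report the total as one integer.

5

0(b) covers ∅
1(o) covers 0:b
2(a) covers 1:o
3(e) covers 2:a
4(o) covers 2:a
5(b) covers 4:o
6(u) covers 5:b
7(b) covers 6:u
floor of heap: 0:b
completions by unplaced set U, small U first (add the entries for U minus each lowest piece of U):
  |U|=1: {3}:1  {7}:1
  |U|=2: {3,7}:2  {6,7}:1
  |U|=3: {3,6,7}:3  {5,6,7}:1
  |U|=4: {3,5,6,7}:4  {4,5,6,7}:1
  |U|=5: {3,4,5,6,7}:5
  |U|=6: {2,3,4,5,6,7}:5
  start at 0(b): 5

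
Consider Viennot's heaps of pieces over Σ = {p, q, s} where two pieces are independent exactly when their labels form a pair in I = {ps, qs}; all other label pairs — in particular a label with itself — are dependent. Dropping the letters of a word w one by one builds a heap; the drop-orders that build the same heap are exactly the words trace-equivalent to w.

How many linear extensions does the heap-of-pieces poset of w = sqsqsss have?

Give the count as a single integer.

piece 0:s — minimal
piece 1:q — minimal
piece 2:s rests on {0:s}
piece 3:q rests on {1:q}
piece 4:s rests on {2:s}
piece 5:s rests on {4:s}
piece 6:s rests on {5:s}
minimal pieces: {0:s, 1:q}
ways to finish when only these pieces remain (= sum over removing one remaining piece with nothing left below it):
  1 left: {3}→1  {6}→1
  2 left: {1,3}→1  {3,6}→2  {5,6}→1
  3 left: {1,3,6}→3  {3,5,6}→3  {4,5,6}→1
  4 left: {1,3,5,6}→6  {2,4,5,6}→1  {3,4,5,6}→4
  5 left: {0,2,4,5,6}→1  {1,3,4,5,6}→10  {2,3,4,5,6}→5
  placing 0:s first → 15 extensions
  placing 1:q first → 6 extensions
total linear extensions = 21

21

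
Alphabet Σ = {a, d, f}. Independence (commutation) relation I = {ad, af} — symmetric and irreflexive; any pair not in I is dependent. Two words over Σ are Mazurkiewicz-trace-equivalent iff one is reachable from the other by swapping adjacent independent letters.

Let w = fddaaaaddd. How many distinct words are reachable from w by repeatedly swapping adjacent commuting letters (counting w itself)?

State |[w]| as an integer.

piece 0:f — minimal
piece 1:d rests on {0:f}
piece 2:d rests on {1:d}
piece 3:a — minimal
piece 4:a rests on {3:a}
piece 5:a rests on {4:a}
piece 6:a rests on {5:a}
piece 7:d rests on {2:d}
piece 8:d rests on {7:d}
piece 9:d rests on {8:d}
minimal pieces: {0:f, 3:a}
ways to finish when only these pieces remain (= sum over removing one remaining piece with nothing left below it):
  1 left: {6}→1  {9}→1
  2 left: {5,6}→1  {6,9}→2  {8,9}→1
  3 left: {4,5,6}→1  {5,6,9}→3  {6,8,9}→3  {7,8,9}→1
  4 left: {2,7,8,9}→1  {3,4,5,6}→1  {4,5,6,9}→4  {5,6,8,9}→6  {6,7,8,9}→4
  5 left: {1,2,7,8,9}→1  {2,6,7,8,9}→5  {3,4,5,6,9}→5  {4,5,6,8,9}→10  {5,6,7,8,9}→10
  6 left: {0,1,2,7,8,9}→1  {1,2,6,7,8,9}→6  {2,5,6,7,8,9}→15  {3,4,5,6,8,9}→15  {4,5,6,7,8,9}→20
  7 left: {0,1,2,6,7,8,9}→7  {1,2,5,6,7,8,9}→21  {2,4,5,6,7,8,9}→35  {3,4,5,6,7,8,9}→35
  8 left: {0,1,2,5,6,7,8,9}→28  {1,2,4,5,6,7,8,9}→56  {2,3,4,5,6,7,8,9}→70
  placing 0:f first → 126 extensions
  placing 3:a first → 84 extensions
total linear extensions = 210

210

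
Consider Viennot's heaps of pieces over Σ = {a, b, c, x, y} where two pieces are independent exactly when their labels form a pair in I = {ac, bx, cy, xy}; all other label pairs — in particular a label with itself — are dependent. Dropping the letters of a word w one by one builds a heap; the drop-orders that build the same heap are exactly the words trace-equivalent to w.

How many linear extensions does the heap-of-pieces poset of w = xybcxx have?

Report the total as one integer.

#0=x has no predecessor
#1=y has no predecessor
#2=b depends on [1:y]
#3=c depends on [0:x, 2:b]
#4=x depends on [3:c]
#5=x depends on [4:x]
sources: [0:x, 1:y]
N(rest) = Σ N(rest − s) over sources s of rest; N(one piece) = 1:
  size 1 → [5]=1
  size 2 → [4,5]=1
  size 3 → [3,4,5]=1
  size 4 → [0,3,4,5]=1  [2,3,4,5]=1
  first=0(x) contributes 1
  first=1(y) contributes 2
|[w]| = 3

3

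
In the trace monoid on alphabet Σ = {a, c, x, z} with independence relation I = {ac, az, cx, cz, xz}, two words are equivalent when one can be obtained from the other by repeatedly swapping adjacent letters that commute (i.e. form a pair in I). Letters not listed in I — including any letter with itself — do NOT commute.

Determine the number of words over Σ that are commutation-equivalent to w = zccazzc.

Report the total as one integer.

140

#0=z has no predecessor
#1=c has no predecessor
#2=c depends on [1:c]
#3=a has no predecessor
#4=z depends on [0:z]
#5=z depends on [4:z]
#6=c depends on [2:c]
sources: [0:z, 1:c, 3:a]
N(rest) = Σ N(rest − s) over sources s of rest; N(one piece) = 1:
  size 1 → [3]=1  [5]=1  [6]=1
  size 2 → [2,6]=1  [3,5]=2  [3,6]=2  [4,5]=1  [5,6]=2
  size 3 → [0,4,5]=1  [1,2,6]=1  [2,3,6]=3  [2,5,6]=3  [3,4,5]=3  [3,5,6]=6  [4,5,6]=3
  size 4 → [0,3,4,5]=4  [0,4,5,6]=4  [1,2,3,6]=4  [1,2,5,6]=4  [2,3,5,6]=12  [2,4,5,6]=6  [3,4,5,6]=12
  size 5 → [0,2,4,5,6]=10  [0,3,4,5,6]=20  [1,2,3,5,6]=20  [1,2,4,5,6]=10  [2,3,4,5,6]=30
  first=0(z) contributes 60
  first=1(c) contributes 60
  first=3(a) contributes 20
|[w]| = 140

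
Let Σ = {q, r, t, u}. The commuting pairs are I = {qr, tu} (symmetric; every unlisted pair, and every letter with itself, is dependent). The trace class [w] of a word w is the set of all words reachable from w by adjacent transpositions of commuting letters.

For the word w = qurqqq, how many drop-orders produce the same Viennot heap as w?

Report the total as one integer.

0(q) covers ∅
1(u) covers 0:q
2(r) covers 1:u
3(q) covers 1:u
4(q) covers 3:q
5(q) covers 4:q
floor of heap: 0:q
completions by unplaced set U, small U first (add the entries for U minus each lowest piece of U):
  |U|=1: {2}:1  {5}:1
  |U|=2: {2,5}:2  {4,5}:1
  |U|=3: {2,4,5}:3  {3,4,5}:1
  |U|=4: {2,3,4,5}:4
  start at 0(q): 4

4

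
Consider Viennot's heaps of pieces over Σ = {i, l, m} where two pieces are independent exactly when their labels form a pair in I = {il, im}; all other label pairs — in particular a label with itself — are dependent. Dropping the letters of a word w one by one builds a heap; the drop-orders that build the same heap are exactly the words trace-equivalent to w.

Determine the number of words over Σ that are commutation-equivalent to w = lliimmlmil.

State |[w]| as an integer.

120

piece 0:l — minimal
piece 1:l rests on {0:l}
piece 2:i — minimal
piece 3:i rests on {2:i}
piece 4:m rests on {1:l}
piece 5:m rests on {4:m}
piece 6:l rests on {5:m}
piece 7:m rests on {6:l}
piece 8:i rests on {3:i}
piece 9:l rests on {7:m}
minimal pieces: {0:l, 2:i}
ways to finish when only these pieces remain (= sum over removing one remaining piece with nothing left below it):
  1 left: {8}→1  {9}→1
  2 left: {3,8}→1  {7,9}→1  {8,9}→2
  3 left: {2,3,8}→1  {3,8,9}→3  {6,7,9}→1  {7,8,9}→3
  4 left: {2,3,8,9}→4  {3,7,8,9}→6  {5,6,7,9}→1  {6,7,8,9}→4
  5 left: {2,3,7,8,9}→10  {3,6,7,8,9}→10  {4,5,6,7,9}→1  {5,6,7,8,9}→5
  6 left: {1,4,5,6,7,9}→1  {2,3,6,7,8,9}→20  {3,5,6,7,8,9}→15  {4,5,6,7,8,9}→6
  7 left: {0,1,4,5,6,7,9}→1  {1,4,5,6,7,8,9}→7  {2,3,5,6,7,8,9}→35  {3,4,5,6,7,8,9}→21
  8 left: {0,1,4,5,6,7,8,9}→8  {1,3,4,5,6,7,8,9}→28  {2,3,4,5,6,7,8,9}→56
  placing 0:l first → 84 extensions
  placing 2:i first → 36 extensions
total linear extensions = 120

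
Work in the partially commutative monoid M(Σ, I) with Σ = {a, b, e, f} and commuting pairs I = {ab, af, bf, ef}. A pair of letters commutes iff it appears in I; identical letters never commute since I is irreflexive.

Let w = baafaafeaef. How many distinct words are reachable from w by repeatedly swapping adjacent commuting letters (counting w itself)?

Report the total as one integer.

piece 0:b — minimal
piece 1:a — minimal
piece 2:a rests on {1:a}
piece 3:f — minimal
piece 4:a rests on {2:a}
piece 5:a rests on {4:a}
piece 6:f rests on {3:f}
piece 7:e rests on {0:b, 5:a}
piece 8:a rests on {7:e}
piece 9:e rests on {8:a}
piece 10:f rests on {6:f}
minimal pieces: {0:b, 1:a, 3:f}
ways to finish when only these pieces remain (= sum over removing one remaining piece with nothing left below it):
  1 left: {9}→1  {10}→1
  2 left: {6,10}→1  {8,9}→1  {9,10}→2
  3 left: {3,6,10}→1  {6,9,10}→3  {7,8,9}→1  {8,9,10}→3
  4 left: {0,7,8,9}→1  {3,6,9,10}→4  {5,7,8,9}→1  {6,8,9,10}→6  {7,8,9,10}→4
  5 left: {0,5,7,8,9}→2  {0,7,8,9,10}→5  {3,6,8,9,10}→10  {4,5,7,8,9}→1  {5,7,8,9,10}→5  {6,7,8,9,10}→10
  6 left: {0,4,5,7,8,9}→3  {0,5,7,8,9,10}→12  {0,6,7,8,9,10}→15  {2,4,5,7,8,9}→1  {3,6,7,8,9,10}→20  {4,5,7,8,9,10}→6  {5,6,7,8,9,10}→15
  7 left: {0,2,4,5,7,8,9}→4  {0,3,6,7,8,9,10}→35  {0,4,5,7,8,9,10}→21  {0,5,6,7,8,9,10}→42  {1,2,4,5,7,8,9}→1  {2,4,5,7,8,9,10}→7  {3,5,6,7,8,9,10}→35  {4,5,6,7,8,9,10}→21
  8 left: {0,1,2,4,5,7,8,9}→5  {0,2,4,5,7,8,9,10}→32  {0,3,5,6,7,8,9,10}→112  {0,4,5,6,7,8,9,10}→84  {1,2,4,5,7,8,9,10}→8  {2,4,5,6,7,8,9,10}→28  {3,4,5,6,7,8,9,10}→56
  9 left: {0,1,2,4,5,7,8,9,10}→45  {0,2,4,5,6,7,8,9,10}→144  {0,3,4,5,6,7,8,9,10}→252  {1,2,4,5,6,7,8,9,10}→36  {2,3,4,5,6,7,8,9,10}→84
  placing 0:b first → 120 extensions
  placing 1:a first → 480 extensions
  placing 3:f first → 225 extensions
total linear extensions = 825

825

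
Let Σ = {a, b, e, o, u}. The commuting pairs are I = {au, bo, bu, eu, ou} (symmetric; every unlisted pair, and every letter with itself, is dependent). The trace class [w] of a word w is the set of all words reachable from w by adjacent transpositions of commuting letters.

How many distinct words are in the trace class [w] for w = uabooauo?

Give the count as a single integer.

84

0(u) covers ∅
1(a) covers ∅
2(b) covers 1:a
3(o) covers 1:a
4(o) covers 3:o
5(a) covers 2:b, 4:o
6(u) covers 0:u
7(o) covers 5:a
floor of heap: 0:u, 1:a
completions by unplaced set U, small U first (add the entries for U minus each lowest piece of U):
  |U|=1: {6}:1  {7}:1
  |U|=2: {0,6}:1  {5,7}:1  {6,7}:2
  |U|=3: {0,6,7}:3  {2,5,7}:1  {4,5,7}:1  {5,6,7}:3
  |U|=4: {0,5,6,7}:6  {2,4,5,7}:2  {2,5,6,7}:4  {3,4,5,7}:1  {4,5,6,7}:4
  |U|=5: {0,2,5,6,7}:10  {0,4,5,6,7}:10  {2,3,4,5,7}:3  {2,4,5,6,7}:10  {3,4,5,6,7}:5
  |U|=6: {0,2,4,5,6,7}:30  {0,3,4,5,6,7}:15  {1,2,3,4,5,7}:3  {2,3,4,5,6,7}:18
  start at 0(u): 21
  start at 1(a): 63
sum over floor = 84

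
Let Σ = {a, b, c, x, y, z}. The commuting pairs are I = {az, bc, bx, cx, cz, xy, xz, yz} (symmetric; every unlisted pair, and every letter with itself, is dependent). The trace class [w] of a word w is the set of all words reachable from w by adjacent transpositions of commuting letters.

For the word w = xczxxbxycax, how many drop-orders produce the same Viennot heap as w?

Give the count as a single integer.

378

piece 0:x — minimal
piece 1:c — minimal
piece 2:z — minimal
piece 3:x rests on {0:x}
piece 4:x rests on {3:x}
piece 5:b rests on {2:z}
piece 6:x rests on {4:x}
piece 7:y rests on {1:c, 5:b}
piece 8:c rests on {7:y}
piece 9:a rests on {6:x, 8:c}
piece 10:x rests on {9:a}
minimal pieces: {0:x, 1:c, 2:z}
ways to finish when only these pieces remain (= sum over removing one remaining piece with nothing left below it):
  1 left: {10}→1
  2 left: {9,10}→1
  3 left: {6,9,10}→1  {8,9,10}→1
  4 left: {4,6,9,10}→1  {6,8,9,10}→2  {7,8,9,10}→1
  5 left: {1,7,8,9,10}→1  {3,4,6,9,10}→1  {4,6,8,9,10}→3  {5,7,8,9,10}→1  {6,7,8,9,10}→3
  6 left: {0,3,4,6,9,10}→1  {1,5,7,8,9,10}→2  {1,6,7,8,9,10}→4  {2,5,7,8,9,10}→1  {3,4,6,8,9,10}→4  {4,6,7,8,9,10}→6  {5,6,7,8,9,10}→4
  7 left: {0,3,4,6,8,9,10}→5  {1,2,5,7,8,9,10}→3  {1,4,6,7,8,9,10}→10  {1,5,6,7,8,9,10}→10  {2,5,6,7,8,9,10}→5  {3,4,6,7,8,9,10}→10  {4,5,6,7,8,9,10}→10
  8 left: {0,3,4,6,7,8,9,10}→15  {1,2,5,6,7,8,9,10}→18  {1,3,4,6,7,8,9,10}→20  {1,4,5,6,7,8,9,10}→30  {2,4,5,6,7,8,9,10}→15  {3,4,5,6,7,8,9,10}→20
  9 left: {0,1,3,4,6,7,8,9,10}→35  {0,3,4,5,6,7,8,9,10}→35  {1,2,4,5,6,7,8,9,10}→63  {1,3,4,5,6,7,8,9,10}→70  {2,3,4,5,6,7,8,9,10}→35
  placing 0:x first → 168 extensions
  placing 1:c first → 70 extensions
  placing 2:z first → 140 extensions
total linear extensions = 378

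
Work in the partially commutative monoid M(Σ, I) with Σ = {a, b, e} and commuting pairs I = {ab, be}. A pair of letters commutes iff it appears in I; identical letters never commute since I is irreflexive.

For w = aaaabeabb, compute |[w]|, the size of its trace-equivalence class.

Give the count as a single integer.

#0=a has no predecessor
#1=a depends on [0:a]
#2=a depends on [1:a]
#3=a depends on [2:a]
#4=b has no predecessor
#5=e depends on [3:a]
#6=a depends on [5:e]
#7=b depends on [4:b]
#8=b depends on [7:b]
sources: [0:a, 4:b]
N(rest) = Σ N(rest − s) over sources s of rest; N(one piece) = 1:
  size 1 → [6]=1  [8]=1
  size 2 → [5,6]=1  [6,8]=2  [7,8]=1
  size 3 → [3,5,6]=1  [4,7,8]=1  [5,6,8]=3  [6,7,8]=3
  size 4 → [2,3,5,6]=1  [3,5,6,8]=4  [4,6,7,8]=4  [5,6,7,8]=6
  size 5 → [1,2,3,5,6]=1  [2,3,5,6,8]=5  [3,5,6,7,8]=10  [4,5,6,7,8]=10
  size 6 → [0,1,2,3,5,6]=1  [1,2,3,5,6,8]=6  [2,3,5,6,7,8]=15  [3,4,5,6,7,8]=20
  size 7 → [0,1,2,3,5,6,8]=7  [1,2,3,5,6,7,8]=21  [2,3,4,5,6,7,8]=35
  first=0(a) contributes 56
  first=4(b) contributes 28
|[w]| = 84

84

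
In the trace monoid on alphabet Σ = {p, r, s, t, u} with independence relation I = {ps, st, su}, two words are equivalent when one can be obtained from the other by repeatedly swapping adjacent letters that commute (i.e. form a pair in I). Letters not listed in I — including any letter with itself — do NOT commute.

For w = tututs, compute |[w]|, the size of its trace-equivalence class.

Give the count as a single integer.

piece 0:t — minimal
piece 1:u rests on {0:t}
piece 2:t rests on {1:u}
piece 3:u rests on {2:t}
piece 4:t rests on {3:u}
piece 5:s — minimal
minimal pieces: {0:t, 5:s}
ways to finish when only these pieces remain (= sum over removing one remaining piece with nothing left below it):
  1 left: {4}→1  {5}→1
  2 left: {3,4}→1  {4,5}→2
  3 left: {2,3,4}→1  {3,4,5}→3
  4 left: {1,2,3,4}→1  {2,3,4,5}→4
  placing 0:t first → 5 extensions
  placing 5:s first → 1 extensions
total linear extensions = 6

6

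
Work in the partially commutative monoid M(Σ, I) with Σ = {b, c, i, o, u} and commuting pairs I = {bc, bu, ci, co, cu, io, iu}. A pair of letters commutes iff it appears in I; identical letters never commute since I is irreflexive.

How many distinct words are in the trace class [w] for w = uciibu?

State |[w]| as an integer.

drop 0:u onto floor
drop 1:c onto floor
drop 2:i onto floor
drop 3:i onto {2:i}
drop 4:b onto {3:i}
drop 5:u onto {0:u}
ground layer = {0:u, 1:c, 2:i}
drop-orders for the pieces not yet dropped (sum over which currently-grounded one goes next):
  1 to go: {1} 1  {4} 1  {5} 1
  2 to go: {0,5} 1  {1,4} 2  {1,5} 2  {3,4} 1  {4,5} 2
  3 to go: {0,1,5} 3  {0,4,5} 3  {1,3,4} 3  {1,4,5} 6  {2,3,4} 1  {3,4,5} 3
  4 to go: {0,1,4,5} 12  {0,3,4,5} 6  {1,2,3,4} 4  {1,3,4,5} 12  {2,3,4,5} 4
  if 0:u drops first: 20 orders
  if 1:c drops first: 10 orders
  if 2:i drops first: 30 orders
heap linearizations: 60

60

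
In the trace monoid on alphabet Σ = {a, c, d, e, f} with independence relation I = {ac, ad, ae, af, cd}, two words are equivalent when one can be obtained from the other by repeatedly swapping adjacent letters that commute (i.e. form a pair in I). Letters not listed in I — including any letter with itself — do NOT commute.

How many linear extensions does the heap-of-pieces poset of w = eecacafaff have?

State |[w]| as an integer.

120

0(e) covers ∅
1(e) covers 0:e
2(c) covers 1:e
3(a) covers ∅
4(c) covers 2:c
5(a) covers 3:a
6(f) covers 4:c
7(a) covers 5:a
8(f) covers 6:f
9(f) covers 8:f
floor of heap: 0:e, 3:a
completions by unplaced set U, small U first (add the entries for U minus each lowest piece of U):
  |U|=1: {7}:1  {9}:1
  |U|=2: {5,7}:1  {7,9}:2  {8,9}:1
  |U|=3: {3,5,7}:1  {5,7,9}:3  {6,8,9}:1  {7,8,9}:3
  |U|=4: {3,5,7,9}:4  {4,6,8,9}:1  {5,7,8,9}:6  {6,7,8,9}:4
  |U|=5: {2,4,6,8,9}:1  {3,5,7,8,9}:10  {4,6,7,8,9}:5  {5,6,7,8,9}:10
  |U|=6: {1,2,4,6,8,9}:1  {2,4,6,7,8,9}:6  {3,5,6,7,8,9}:20  {4,5,6,7,8,9}:15
  |U|=7: {0,1,2,4,6,8,9}:1  {1,2,4,6,7,8,9}:7  {2,4,5,6,7,8,9}:21  {3,4,5,6,7,8,9}:35
  |U|=8: {0,1,2,4,6,7,8,9}:8  {1,2,4,5,6,7,8,9}:28  {2,3,4,5,6,7,8,9}:56
  start at 0(e): 84
  start at 3(a): 36
sum over floor = 120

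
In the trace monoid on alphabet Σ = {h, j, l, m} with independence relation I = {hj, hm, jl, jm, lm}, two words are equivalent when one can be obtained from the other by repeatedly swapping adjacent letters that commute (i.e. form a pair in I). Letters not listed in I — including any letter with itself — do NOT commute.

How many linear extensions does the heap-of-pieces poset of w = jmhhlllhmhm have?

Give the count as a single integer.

drop 0:j onto floor
drop 1:m onto floor
drop 2:h onto floor
drop 3:h onto {2:h}
drop 4:l onto {3:h}
drop 5:l onto {4:l}
drop 6:l onto {5:l}
drop 7:h onto {6:l}
drop 8:m onto {1:m}
drop 9:h onto {7:h}
drop 10:m onto {8:m}
ground layer = {0:j, 1:m, 2:h}
drop-orders for the pieces not yet dropped (sum over which currently-grounded one goes next):
  1 to go: {0} 1  {9} 1  {10} 1
  2 to go: {0,9} 2  {0,10} 2  {7,9} 1  {8,10} 1  {9,10} 2
  3 to go: {0,7,9} 3  {0,8,10} 3  {0,9,10} 6  {1,8,10} 1  {6,7,9} 1  {7,9,10} 3  {8,9,10} 3
  4 to go: {0,1,8,10} 4  {0,6,7,9} 4  {0,7,9,10} 12  {0,8,9,10} 12  {1,8,9,10} 4  {5,6,7,9} 1  {6,7,9,10} 4  {7,8,9,10} 6
  5 to go: {0,1,8,9,10} 20  {0,5,6,7,9} 5  {0,6,7,9,10} 20  {0,7,8,9,10} 30  {1,7,8,9,10} 10  {4,5,6,7,9} 1  {5,6,7,9,10} 5  {6,7,8,9,10} 10
  6 to go: {0,1,7,8,9,10} 60  {0,4,5,6,7,9} 6  {0,5,6,7,9,10} 30  {0,6,7,8,9,10} 60  {1,6,7,8,9,10} 20  {3,4,5,6,7,9} 1  {4,5,6,7,9,10} 6  {5,6,7,8,9,10} 15
  7 to go: {0,1,6,7,8,9,10} 140  {0,3,4,5,6,7,9} 7  {0,4,5,6,7,9,10} 42  {0,5,6,7,8,9,10} 105  {1,5,6,7,8,9,10} 35  {2,3,4,5,6,7,9} 1  {3,4,5,6,7,9,10} 7  {4,5,6,7,8,9,10} 21
  8 to go: {0,1,5,6,7,8,9,10} 280  {0,2,3,4,5,6,7,9} 8  {0,3,4,5,6,7,9,10} 56  {0,4,5,6,7,8,9,10} 168  {1,4,5,6,7,8,9,10} 56  {2,3,4,5,6,7,9,10} 8  {3,4,5,6,7,8,9,10} 28
  9 to go: {0,1,4,5,6,7,8,9,10} 504  {0,2,3,4,5,6,7,9,10} 72  {0,3,4,5,6,7,8,9,10} 252  {1,3,4,5,6,7,8,9,10} 84  {2,3,4,5,6,7,8,9,10} 36
  if 0:j drops first: 120 orders
  if 1:m drops first: 360 orders
  if 2:h drops first: 840 orders
heap linearizations: 1320

1320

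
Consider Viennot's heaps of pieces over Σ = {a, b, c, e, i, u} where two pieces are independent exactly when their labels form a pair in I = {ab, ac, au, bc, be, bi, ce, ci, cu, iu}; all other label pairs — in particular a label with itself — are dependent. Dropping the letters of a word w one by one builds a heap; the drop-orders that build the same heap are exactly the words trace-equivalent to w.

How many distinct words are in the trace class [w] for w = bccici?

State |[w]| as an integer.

60

piece 0:b — minimal
piece 1:c — minimal
piece 2:c rests on {1:c}
piece 3:i — minimal
piece 4:c rests on {2:c}
piece 5:i rests on {3:i}
minimal pieces: {0:b, 1:c, 3:i}
ways to finish when only these pieces remain (= sum over removing one remaining piece with nothing left below it):
  1 left: {0}→1  {4}→1  {5}→1
  2 left: {0,4}→2  {0,5}→2  {2,4}→1  {3,5}→1  {4,5}→2
  3 left: {0,2,4}→3  {0,3,5}→3  {0,4,5}→6  {1,2,4}→1  {2,4,5}→3  {3,4,5}→3
  4 left: {0,1,2,4}→4  {0,2,4,5}→12  {0,3,4,5}→12  {1,2,4,5}→4  {2,3,4,5}→6
  placing 0:b first → 10 extensions
  placing 1:c first → 30 extensions
  placing 3:i first → 20 extensions
total linear extensions = 60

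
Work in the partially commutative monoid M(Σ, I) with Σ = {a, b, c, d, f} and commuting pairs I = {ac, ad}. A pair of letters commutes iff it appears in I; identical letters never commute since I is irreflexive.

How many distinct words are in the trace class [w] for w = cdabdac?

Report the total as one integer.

9

piece 0:c — minimal
piece 1:d rests on {0:c}
piece 2:a — minimal
piece 3:b rests on {1:d, 2:a}
piece 4:d rests on {3:b}
piece 5:a rests on {3:b}
piece 6:c rests on {4:d}
minimal pieces: {0:c, 2:a}
ways to finish when only these pieces remain (= sum over removing one remaining piece with nothing left below it):
  1 left: {5}→1  {6}→1
  2 left: {4,6}→1  {5,6}→2
  3 left: {4,5,6}→3
  4 left: {3,4,5,6}→3
  5 left: {1,3,4,5,6}→3  {2,3,4,5,6}→3
  placing 0:c first → 6 extensions
  placing 2:a first → 3 extensions
total linear extensions = 9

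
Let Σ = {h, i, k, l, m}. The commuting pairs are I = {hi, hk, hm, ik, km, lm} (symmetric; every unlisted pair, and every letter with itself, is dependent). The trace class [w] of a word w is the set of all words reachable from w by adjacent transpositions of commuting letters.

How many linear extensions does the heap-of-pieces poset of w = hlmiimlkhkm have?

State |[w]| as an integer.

0(h) covers ∅
1(l) covers 0:h
2(m) covers ∅
3(i) covers 1:l, 2:m
4(i) covers 3:i
5(m) covers 4:i
6(l) covers 4:i
7(k) covers 6:l
8(h) covers 6:l
9(k) covers 7:k
10(m) covers 5:m
floor of heap: 0:h, 2:m
completions by unplaced set U, small U first (add the entries for U minus each lowest piece of U):
  |U|=1: {8}:1  {9}:1  {10}:1
  |U|=2: {5,10}:1  {7,9}:1  {8,9}:2  {8,10}:2  {9,10}:2
  |U|=3: {5,8,10}:3  {5,9,10}:3  {7,8,9}:3  {7,9,10}:3  {8,9,10}:6
  |U|=4: {5,7,9,10}:6  {5,8,9,10}:12  {6,7,8,9}:3  {7,8,9,10}:12
  |U|=5: {5,7,8,9,10}:30  {6,7,8,9,10}:15
  |U|=6: {5,6,7,8,9,10}:45
  |U|=7: {4,5,6,7,8,9,10}:45
  |U|=8: {3,4,5,6,7,8,9,10}:45
  |U|=9: {1,3,4,5,6,7,8,9,10}:45  {2,3,4,5,6,7,8,9,10}:45
  start at 0(h): 90
  start at 2(m): 45
sum over floor = 135

135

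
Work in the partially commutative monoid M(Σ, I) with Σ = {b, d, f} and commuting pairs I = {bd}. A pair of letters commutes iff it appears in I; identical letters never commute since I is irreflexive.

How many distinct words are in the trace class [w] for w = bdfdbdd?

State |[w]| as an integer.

8

0(b) covers ∅
1(d) covers ∅
2(f) covers 0:b, 1:d
3(d) covers 2:f
4(b) covers 2:f
5(d) covers 3:d
6(d) covers 5:d
floor of heap: 0:b, 1:d
completions by unplaced set U, small U first (add the entries for U minus each lowest piece of U):
  |U|=1: {4}:1  {6}:1
  |U|=2: {4,6}:2  {5,6}:1
  |U|=3: {3,5,6}:1  {4,5,6}:3
  |U|=4: {3,4,5,6}:4
  |U|=5: {2,3,4,5,6}:4
  start at 0(b): 4
  start at 1(d): 4
sum over floor = 8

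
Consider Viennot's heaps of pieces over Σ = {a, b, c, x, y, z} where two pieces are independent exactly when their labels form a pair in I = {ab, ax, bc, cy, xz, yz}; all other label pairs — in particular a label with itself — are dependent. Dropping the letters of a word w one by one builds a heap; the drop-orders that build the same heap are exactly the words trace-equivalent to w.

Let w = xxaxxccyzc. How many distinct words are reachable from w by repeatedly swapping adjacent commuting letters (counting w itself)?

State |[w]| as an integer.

25

drop 0:x onto floor
drop 1:x onto {0:x}
drop 2:a onto floor
drop 3:x onto {1:x}
drop 4:x onto {3:x}
drop 5:c onto {2:a, 4:x}
drop 6:c onto {5:c}
drop 7:y onto {2:a, 4:x}
drop 8:z onto {6:c}
drop 9:c onto {8:z}
ground layer = {0:x, 2:a}
drop-orders for the pieces not yet dropped (sum over which currently-grounded one goes next):
  1 to go: {7} 1  {9} 1
  2 to go: {7,9} 2  {8,9} 1
  3 to go: {6,8,9} 1  {7,8,9} 3
  4 to go: {5,6,8,9} 1  {6,7,8,9} 4
  5 to go: {5,6,7,8,9} 5
  6 to go: {2,5,6,7,8,9} 5  {4,5,6,7,8,9} 5
  7 to go: {2,4,5,6,7,8,9} 10  {3,4,5,6,7,8,9} 5
  8 to go: {1,3,4,5,6,7,8,9} 5  {2,3,4,5,6,7,8,9} 15
  if 0:x drops first: 20 orders
  if 2:a drops first: 5 orders
heap linearizations: 25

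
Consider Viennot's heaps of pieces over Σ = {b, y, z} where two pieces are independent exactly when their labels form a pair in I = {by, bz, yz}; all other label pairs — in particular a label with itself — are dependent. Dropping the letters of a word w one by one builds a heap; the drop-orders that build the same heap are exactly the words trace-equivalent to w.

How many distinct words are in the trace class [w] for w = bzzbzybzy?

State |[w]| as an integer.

1260

#0=b has no predecessor
#1=z has no predecessor
#2=z depends on [1:z]
#3=b depends on [0:b]
#4=z depends on [2:z]
#5=y has no predecessor
#6=b depends on [3:b]
#7=z depends on [4:z]
#8=y depends on [5:y]
sources: [0:b, 1:z, 5:y]
N(rest) = Σ N(rest − s) over sources s of rest; N(one piece) = 1:
  size 1 → [6]=1  [7]=1  [8]=1
  size 2 → [3,6]=1  [4,7]=1  [5,8]=1  [6,7]=2  [6,8]=2  [7,8]=2
  size 3 → [0,3,6]=1  [2,4,7]=1  [3,6,7]=3  [3,6,8]=3  [4,6,7]=3  [4,7,8]=3  [5,6,8]=3  [5,7,8]=3  [6,7,8]=6
  size 4 → [0,3,6,7]=4  [0,3,6,8]=4  [1,2,4,7]=1  [2,4,6,7]=4  [2,4,7,8]=4  [3,4,6,7]=6  [3,5,6,8]=6  [3,6,7,8]=12  [4,5,7,8]=6  [4,6,7,8]=12  [5,6,7,8]=12
  size 5 → [0,3,4,6,7]=10  [0,3,5,6,8]=10  [0,3,6,7,8]=20  [1,2,4,6,7]=5  [1,2,4,7,8]=5  [2,3,4,6,7]=10  [2,4,5,7,8]=10  [2,4,6,7,8]=20  [3,4,6,7,8]=30  [3,5,6,7,8]=30  [4,5,6,7,8]=30
  size 6 → [0,2,3,4,6,7]=20  [0,3,4,6,7,8]=60  [0,3,5,6,7,8]=60  [1,2,3,4,6,7]=15  [1,2,4,5,7,8]=15  [1,2,4,6,7,8]=30  [2,3,4,6,7,8]=60  [2,4,5,6,7,8]=60  [3,4,5,6,7,8]=90
  size 7 → [0,1,2,3,4,6,7]=35  [0,2,3,4,6,7,8]=140  [0,3,4,5,6,7,8]=210  [1,2,3,4,6,7,8]=105  [1,2,4,5,6,7,8]=105  [2,3,4,5,6,7,8]=210
  first=0(b) contributes 420
  first=1(z) contributes 560
  first=5(y) contributes 280
|[w]| = 1260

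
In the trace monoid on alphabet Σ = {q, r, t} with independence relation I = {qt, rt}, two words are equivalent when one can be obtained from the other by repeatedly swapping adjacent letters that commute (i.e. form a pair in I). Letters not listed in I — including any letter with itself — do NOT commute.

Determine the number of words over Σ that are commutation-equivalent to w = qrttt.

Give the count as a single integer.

piece 0:q — minimal
piece 1:r rests on {0:q}
piece 2:t — minimal
piece 3:t rests on {2:t}
piece 4:t rests on {3:t}
minimal pieces: {0:q, 2:t}
ways to finish when only these pieces remain (= sum over removing one remaining piece with nothing left below it):
  1 left: {1}→1  {4}→1
  2 left: {0,1}→1  {1,4}→2  {3,4}→1
  3 left: {0,1,4}→3  {1,3,4}→3  {2,3,4}→1
  placing 0:q first → 4 extensions
  placing 2:t first → 6 extensions
total linear extensions = 10

10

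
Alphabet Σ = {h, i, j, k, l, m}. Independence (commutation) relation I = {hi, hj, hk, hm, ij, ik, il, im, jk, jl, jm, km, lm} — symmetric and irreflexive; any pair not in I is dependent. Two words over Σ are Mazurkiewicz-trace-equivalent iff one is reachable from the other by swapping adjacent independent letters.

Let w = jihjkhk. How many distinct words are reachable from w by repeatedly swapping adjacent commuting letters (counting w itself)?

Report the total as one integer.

0(j) covers ∅
1(i) covers ∅
2(h) covers ∅
3(j) covers 0:j
4(k) covers ∅
5(h) covers 2:h
6(k) covers 4:k
floor of heap: 0:j, 1:i, 2:h, 4:k
completions by unplaced set U, small U first (add the entries for U minus each lowest piece of U):
  |U|=1: {1}:1  {3}:1  {5}:1  {6}:1
  |U|=2: {0,3}:1  {1,3}:2  {1,5}:2  {1,6}:2  {2,5}:1  {3,5}:2  {3,6}:2  {4,6}:1  {5,6}:2
  |U|=3: {0,1,3}:3  {0,3,5}:3  {0,3,6}:3  {1,2,5}:3  {1,3,5}:6  {1,3,6}:6  {1,4,6}:3  {1,5,6}:6  {2,3,5}:3  {2,5,6}:3  {3,4,6}:3  {3,5,6}:6  {4,5,6}:3
  |U|=4: {0,1,3,5}:12  {0,1,3,6}:12  {0,2,3,5}:6  {0,3,4,6}:6  {0,3,5,6}:12  {1,2,3,5}:12  {1,2,5,6}:12  {1,3,4,6}:12  {1,3,5,6}:24  {1,4,5,6}:12  {2,3,5,6}:12  {2,4,5,6}:6  {3,4,5,6}:12
  |U|=5: {0,1,2,3,5}:30  {0,1,3,4,6}:30  {0,1,3,5,6}:60  {0,2,3,5,6}:30  {0,3,4,5,6}:30  {1,2,3,5,6}:60  {1,2,4,5,6}:30  {1,3,4,5,6}:60  {2,3,4,5,6}:30
  start at 0(j): 180
  start at 1(i): 90
  start at 2(h): 180
  start at 4(k): 180
sum over floor = 630

630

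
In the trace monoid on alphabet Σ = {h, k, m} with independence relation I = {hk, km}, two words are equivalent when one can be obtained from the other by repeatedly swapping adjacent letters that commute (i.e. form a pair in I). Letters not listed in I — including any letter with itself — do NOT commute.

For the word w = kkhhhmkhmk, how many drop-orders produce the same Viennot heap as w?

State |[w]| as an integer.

210

piece 0:k — minimal
piece 1:k rests on {0:k}
piece 2:h — minimal
piece 3:h rests on {2:h}
piece 4:h rests on {3:h}
piece 5:m rests on {4:h}
piece 6:k rests on {1:k}
piece 7:h rests on {5:m}
piece 8:m rests on {7:h}
piece 9:k rests on {6:k}
minimal pieces: {0:k, 2:h}
ways to finish when only these pieces remain (= sum over removing one remaining piece with nothing left below it):
  1 left: {8}→1  {9}→1
  2 left: {6,9}→1  {7,8}→1  {8,9}→2
  3 left: {1,6,9}→1  {5,7,8}→1  {6,8,9}→3  {7,8,9}→3
  4 left: {0,1,6,9}→1  {1,6,8,9}→4  {4,5,7,8}→1  {5,7,8,9}→4  {6,7,8,9}→6
  5 left: {0,1,6,8,9}→5  {1,6,7,8,9}→10  {3,4,5,7,8}→1  {4,5,7,8,9}→5  {5,6,7,8,9}→10
  6 left: {0,1,6,7,8,9}→15  {1,5,6,7,8,9}→20  {2,3,4,5,7,8}→1  {3,4,5,7,8,9}→6  {4,5,6,7,8,9}→15
  7 left: {0,1,5,6,7,8,9}→35  {1,4,5,6,7,8,9}→35  {2,3,4,5,7,8,9}→7  {3,4,5,6,7,8,9}→21
  8 left: {0,1,4,5,6,7,8,9}→70  {1,3,4,5,6,7,8,9}→56  {2,3,4,5,6,7,8,9}→28
  placing 0:k first → 84 extensions
  placing 2:h first → 126 extensions
total linear extensions = 210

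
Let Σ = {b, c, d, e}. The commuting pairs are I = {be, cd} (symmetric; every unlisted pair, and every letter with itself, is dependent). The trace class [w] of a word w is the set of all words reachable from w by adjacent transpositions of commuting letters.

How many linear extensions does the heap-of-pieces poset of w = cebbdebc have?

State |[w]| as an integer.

6

piece 0:c — minimal
piece 1:e rests on {0:c}
piece 2:b rests on {0:c}
piece 3:b rests on {2:b}
piece 4:d rests on {1:e, 3:b}
piece 5:e rests on {4:d}
piece 6:b rests on {4:d}
piece 7:c rests on {5:e, 6:b}
minimal pieces: {0:c}
ways to finish when only these pieces remain (= sum over removing one remaining piece with nothing left below it):
  1 left: {7}→1
  2 left: {5,7}→1  {6,7}→1
  3 left: {5,6,7}→2
  4 left: {4,5,6,7}→2
  5 left: {1,4,5,6,7}→2  {3,4,5,6,7}→2
  6 left: {1,3,4,5,6,7}→4  {2,3,4,5,6,7}→2
  placing 0:c first → 6 extensions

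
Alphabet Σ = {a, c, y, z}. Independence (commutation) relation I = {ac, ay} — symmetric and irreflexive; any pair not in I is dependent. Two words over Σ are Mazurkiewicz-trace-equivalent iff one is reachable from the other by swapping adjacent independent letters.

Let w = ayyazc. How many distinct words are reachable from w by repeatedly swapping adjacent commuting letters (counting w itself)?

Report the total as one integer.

#0=a has no predecessor
#1=y has no predecessor
#2=y depends on [1:y]
#3=a depends on [0:a]
#4=z depends on [2:y, 3:a]
#5=c depends on [4:z]
sources: [0:a, 1:y]
N(rest) = Σ N(rest − s) over sources s of rest; N(one piece) = 1:
  size 1 → [5]=1
  size 2 → [4,5]=1
  size 3 → [2,4,5]=1  [3,4,5]=1
  size 4 → [0,3,4,5]=1  [1,2,4,5]=1  [2,3,4,5]=2
  first=0(a) contributes 3
  first=1(y) contributes 3
|[w]| = 6

6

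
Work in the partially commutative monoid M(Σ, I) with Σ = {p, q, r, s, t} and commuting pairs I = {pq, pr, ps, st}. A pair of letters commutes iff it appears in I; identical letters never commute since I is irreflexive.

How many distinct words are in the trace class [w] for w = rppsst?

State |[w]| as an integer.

piece 0:r — minimal
piece 1:p — minimal
piece 2:p rests on {1:p}
piece 3:s rests on {0:r}
piece 4:s rests on {3:s}
piece 5:t rests on {0:r, 2:p}
minimal pieces: {0:r, 1:p}
ways to finish when only these pieces remain (= sum over removing one remaining piece with nothing left below it):
  1 left: {4}→1  {5}→1
  2 left: {2,5}→1  {3,4}→1  {4,5}→2
  3 left: {1,2,5}→1  {2,4,5}→3  {3,4,5}→3
  4 left: {0,3,4,5}→3  {1,2,4,5}→4  {2,3,4,5}→6
  placing 0:r first → 10 extensions
  placing 1:p first → 9 extensions
total linear extensions = 19

19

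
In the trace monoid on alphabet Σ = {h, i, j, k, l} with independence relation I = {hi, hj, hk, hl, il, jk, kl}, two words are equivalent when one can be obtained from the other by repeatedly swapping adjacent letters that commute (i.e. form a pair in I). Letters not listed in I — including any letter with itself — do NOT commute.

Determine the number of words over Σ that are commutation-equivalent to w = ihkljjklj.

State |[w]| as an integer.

324

0(i) covers ∅
1(h) covers ∅
2(k) covers 0:i
3(l) covers ∅
4(j) covers 0:i, 3:l
5(j) covers 4:j
6(k) covers 2:k
7(l) covers 5:j
8(j) covers 7:l
floor of heap: 0:i, 1:h, 3:l
completions by unplaced set U, small U first (add the entries for U minus each lowest piece of U):
  |U|=1: {1}:1  {6}:1  {8}:1
  |U|=2: {1,6}:2  {1,8}:2  {2,6}:1  {6,8}:2  {7,8}:1
  |U|=3: {1,2,6}:3  {1,6,8}:6  {1,7,8}:3  {2,6,8}:3  {5,7,8}:1  {6,7,8}:3
  |U|=4: {1,2,6,8}:12  {1,5,7,8}:4  {1,6,7,8}:12  {2,6,7,8}:6  {4,5,7,8}:1  {5,6,7,8}:4
  |U|=5: {1,2,6,7,8}:30  {1,4,5,7,8}:5  {1,5,6,7,8}:20  {2,5,6,7,8}:10  {3,4,5,7,8}:1  {4,5,6,7,8}:5
  |U|=6: {1,2,5,6,7,8}:60  {1,3,4,5,7,8}:6  {1,4,5,6,7,8}:30  {2,4,5,6,7,8}:15  {3,4,5,6,7,8}:6
  |U|=7: {0,2,4,5,6,7,8}:15  {1,2,4,5,6,7,8}:105  {1,3,4,5,6,7,8}:42  {2,3,4,5,6,7,8}:21
  start at 0(i): 168
  start at 1(h): 36
  start at 3(l): 120
sum over floor = 324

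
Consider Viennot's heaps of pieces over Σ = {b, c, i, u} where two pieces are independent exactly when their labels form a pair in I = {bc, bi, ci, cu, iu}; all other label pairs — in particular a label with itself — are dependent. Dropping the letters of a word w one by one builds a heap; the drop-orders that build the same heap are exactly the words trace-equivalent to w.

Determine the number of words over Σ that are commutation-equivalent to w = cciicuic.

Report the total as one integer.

280

piece 0:c — minimal
piece 1:c rests on {0:c}
piece 2:i — minimal
piece 3:i rests on {2:i}
piece 4:c rests on {1:c}
piece 5:u — minimal
piece 6:i rests on {3:i}
piece 7:c rests on {4:c}
minimal pieces: {0:c, 2:i, 5:u}
ways to finish when only these pieces remain (= sum over removing one remaining piece with nothing left below it):
  1 left: {5}→1  {6}→1  {7}→1
  2 left: {3,6}→1  {4,7}→1  {5,6}→2  {5,7}→2  {6,7}→2
  3 left: {1,4,7}→1  {2,3,6}→1  {3,5,6}→3  {3,6,7}→3  {4,5,7}→3  {4,6,7}→3  {5,6,7}→6
  4 left: {0,1,4,7}→1  {1,4,5,7}→4  {1,4,6,7}→4  {2,3,5,6}→4  {2,3,6,7}→4  {3,4,6,7}→6  {3,5,6,7}→12  {4,5,6,7}→12
  5 left: {0,1,4,5,7}→5  {0,1,4,6,7}→5  {1,3,4,6,7}→10  {1,4,5,6,7}→20  {2,3,4,6,7}→10  {2,3,5,6,7}→20  {3,4,5,6,7}→30
  6 left: {0,1,3,4,6,7}→15  {0,1,4,5,6,7}→30  {1,2,3,4,6,7}→20  {1,3,4,5,6,7}→60  {2,3,4,5,6,7}→60
  placing 0:c first → 140 extensions
  placing 2:i first → 105 extensions
  placing 5:u first → 35 extensions
total linear extensions = 280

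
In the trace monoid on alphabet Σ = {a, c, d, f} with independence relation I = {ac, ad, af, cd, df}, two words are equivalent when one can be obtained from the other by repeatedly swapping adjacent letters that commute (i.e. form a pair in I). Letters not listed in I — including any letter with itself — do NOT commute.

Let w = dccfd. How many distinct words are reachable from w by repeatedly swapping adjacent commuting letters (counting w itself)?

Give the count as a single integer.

drop 0:d onto floor
drop 1:c onto floor
drop 2:c onto {1:c}
drop 3:f onto {2:c}
drop 4:d onto {0:d}
ground layer = {0:d, 1:c}
drop-orders for the pieces not yet dropped (sum over which currently-grounded one goes next):
  1 to go: {3} 1  {4} 1
  2 to go: {0,4} 1  {2,3} 1  {3,4} 2
  3 to go: {0,3,4} 3  {1,2,3} 1  {2,3,4} 3
  if 0:d drops first: 4 orders
  if 1:c drops first: 6 orders
heap linearizations: 10

10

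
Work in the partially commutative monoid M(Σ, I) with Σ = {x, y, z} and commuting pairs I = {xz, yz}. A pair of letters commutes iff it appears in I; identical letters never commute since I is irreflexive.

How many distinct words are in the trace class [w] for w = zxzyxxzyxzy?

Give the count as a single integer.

#0=z has no predecessor
#1=x has no predecessor
#2=z depends on [0:z]
#3=y depends on [1:x]
#4=x depends on [3:y]
#5=x depends on [4:x]
#6=z depends on [2:z]
#7=y depends on [5:x]
#8=x depends on [7:y]
#9=z depends on [6:z]
#10=y depends on [8:x]
sources: [0:z, 1:x]
N(rest) = Σ N(rest − s) over sources s of rest; N(one piece) = 1:
  size 1 → [9]=1  [10]=1
  size 2 → [6,9]=1  [8,10]=1  [9,10]=2
  size 3 → [2,6,9]=1  [6,9,10]=3  [7,8,10]=1  [8,9,10]=3
  size 4 → [0,2,6,9]=1  [2,6,9,10]=4  [5,7,8,10]=1  [6,8,9,10]=6  [7,8,9,10]=4
  size 5 → [0,2,6,9,10]=5  [2,6,8,9,10]=10  [4,5,7,8,10]=1  [5,7,8,9,10]=5  [6,7,8,9,10]=10
  size 6 → [0,2,6,8,9,10]=15  [2,6,7,8,9,10]=20  [3,4,5,7,8,10]=1  [4,5,7,8,9,10]=6  [5,6,7,8,9,10]=15
  size 7 → [0,2,6,7,8,9,10]=35  [1,3,4,5,7,8,10]=1  [2,5,6,7,8,9,10]=35  [3,4,5,7,8,9,10]=7  [4,5,6,7,8,9,10]=21
  size 8 → [0,2,5,6,7,8,9,10]=70  [1,3,4,5,7,8,9,10]=8  [2,4,5,6,7,8,9,10]=56  [3,4,5,6,7,8,9,10]=28
  size 9 → [0,2,4,5,6,7,8,9,10]=126  [1,3,4,5,6,7,8,9,10]=36  [2,3,4,5,6,7,8,9,10]=84
  first=0(z) contributes 120
  first=1(x) contributes 210
|[w]| = 330

330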